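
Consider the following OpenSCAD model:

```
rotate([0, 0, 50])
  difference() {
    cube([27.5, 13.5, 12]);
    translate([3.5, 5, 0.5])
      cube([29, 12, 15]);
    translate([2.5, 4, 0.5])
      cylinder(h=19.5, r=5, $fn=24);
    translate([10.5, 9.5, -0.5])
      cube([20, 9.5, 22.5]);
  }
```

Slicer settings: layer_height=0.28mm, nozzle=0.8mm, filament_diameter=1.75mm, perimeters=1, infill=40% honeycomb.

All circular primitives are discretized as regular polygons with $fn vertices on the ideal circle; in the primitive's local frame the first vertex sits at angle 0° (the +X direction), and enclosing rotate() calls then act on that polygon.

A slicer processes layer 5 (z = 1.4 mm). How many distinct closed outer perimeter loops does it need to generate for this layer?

2

At z = 1.4 mm: the cube (footprint 27.5×13.5) is included at this height; the cube at (3.5, 5) (footprint 29×12) is included at this height; the r=5 cylinder at (2.5, 4) gives a regular 24-gon of circumradius 5 (constant along its height); the cube at (10.5, 9.5) (footprint 20×9.5) is included at this height; Subtracting the remaining from the first: starting from the 27.5×13.5 cube, the 29×12 cube at (3.5, 5) partially overlaps it — only the 204.00 mm² overlap (of its 348.00 mm²) is removed, clipping the outline; the r=5 cylinder at (2.5, 4) partially overlaps it — only the 48.21 mm² overlap (of its 77.65 mm²) is removed, clipping the outline; the 20×9.5 cube at (10.5, 9.5) misses the remaining region (no effect) — 2 connected regions; (rotated 50° about Z; rotation is an isometry so areas/perimeters/island counts are preserved). The result has 2 disconnected regions.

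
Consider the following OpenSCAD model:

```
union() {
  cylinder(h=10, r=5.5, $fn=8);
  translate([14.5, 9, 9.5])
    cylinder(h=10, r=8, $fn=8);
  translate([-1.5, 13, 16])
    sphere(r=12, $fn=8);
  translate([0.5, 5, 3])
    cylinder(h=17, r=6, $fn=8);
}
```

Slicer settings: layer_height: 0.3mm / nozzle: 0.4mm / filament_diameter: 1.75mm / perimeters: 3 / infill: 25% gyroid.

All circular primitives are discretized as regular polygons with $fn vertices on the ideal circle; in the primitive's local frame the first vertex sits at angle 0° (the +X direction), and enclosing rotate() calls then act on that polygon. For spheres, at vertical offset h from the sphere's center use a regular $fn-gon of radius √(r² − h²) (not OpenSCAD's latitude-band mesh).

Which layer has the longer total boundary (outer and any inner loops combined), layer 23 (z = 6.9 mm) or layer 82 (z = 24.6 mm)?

Layer 23 (z = 6.9): the r=5.5 cylinder contributes a regular 8-gon of circumradius 5.5 (perimeter = 2·8·5.500·sin(180°/8) = 33.68 mm); the cylinder at (14.5, 9) does not reach this height (z outside [9.5, 19.5]); the r=12 sphere at (-1.5, 13) contributes a regular 8-gon of circumradius √(12²−9.1²) = 7.822 (perimeter = 2·8·7.822·sin(180°/8) = 47.90 mm); the r=6 cylinder at (0.5, 5) contributes a regular 8-gon of circumradius 6 (perimeter = 2·8·6.000·sin(180°/8) = 36.74 mm); Combining (union): the regions partially overlap (shared area 74.83 mm²), so the edge portions inside another operand are dropped and the merged outline is re-measured after clipping — boundary = 70.31 mm. So its perimeter = 70.31 mm. Layer 82 (z = 24.6): the cylinder does not reach this height (z outside [0, 10]); the cylinder at (14.5, 9) does not reach this height (z outside [9.5, 19.5]); the r=12 sphere at (-1.5, 13) slices to a regular 8-gon of circumradius 8.369 (√(r²−h²) with h=8.6 from center) (perimeter = 2·8·8.369·sin(180°/8) = 51.24 mm); the cylinder at (0.5, 5) is not intersected at this z (z outside [3, 20]); Taking the union: only the r=12 sphere at (-1.5, 13) is present, so the union is just that shape — boundary = 51.24 mm. So its perimeter = 51.24 mm. Layer 23 is larger (70.31 vs 51.24 mm).

layer 23 (z = 6.9 mm)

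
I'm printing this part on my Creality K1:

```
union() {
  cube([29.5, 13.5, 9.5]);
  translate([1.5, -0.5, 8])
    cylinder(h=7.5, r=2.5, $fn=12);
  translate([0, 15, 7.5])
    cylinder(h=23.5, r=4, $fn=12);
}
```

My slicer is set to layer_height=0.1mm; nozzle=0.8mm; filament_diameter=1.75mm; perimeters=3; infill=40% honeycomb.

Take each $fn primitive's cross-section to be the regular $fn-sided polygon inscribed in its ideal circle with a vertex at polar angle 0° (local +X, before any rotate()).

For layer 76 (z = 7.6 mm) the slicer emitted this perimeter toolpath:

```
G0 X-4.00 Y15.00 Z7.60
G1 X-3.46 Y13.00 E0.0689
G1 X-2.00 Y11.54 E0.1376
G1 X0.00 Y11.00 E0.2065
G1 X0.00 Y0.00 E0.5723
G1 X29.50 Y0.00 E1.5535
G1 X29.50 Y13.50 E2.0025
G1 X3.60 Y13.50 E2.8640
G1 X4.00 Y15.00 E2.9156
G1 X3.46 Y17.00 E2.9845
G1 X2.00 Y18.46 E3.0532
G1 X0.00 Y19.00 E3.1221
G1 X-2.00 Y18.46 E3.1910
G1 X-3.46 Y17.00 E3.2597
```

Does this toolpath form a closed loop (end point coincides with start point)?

Start point (G0): (-4.00, 15.00). End point (last G1): the path does not return to the start — open.

no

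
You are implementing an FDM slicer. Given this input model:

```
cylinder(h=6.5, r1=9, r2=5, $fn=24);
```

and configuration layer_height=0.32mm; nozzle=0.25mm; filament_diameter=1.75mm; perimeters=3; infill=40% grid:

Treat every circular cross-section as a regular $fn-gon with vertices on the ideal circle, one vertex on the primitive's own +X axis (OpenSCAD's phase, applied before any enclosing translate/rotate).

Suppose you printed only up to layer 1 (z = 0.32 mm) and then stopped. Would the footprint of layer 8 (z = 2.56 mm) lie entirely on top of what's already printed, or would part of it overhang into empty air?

entirely on top

Compare the two slices. At z = 0.32: the cone (r1=9→r2=5) has section circumradius 8.803 here — a regular 24-gon (area = (24/2)·8.803²·sin(360°/24) = 240.68 mm²). At z = 2.56: the cone contributes a regular 24-gon of circumradius 7.425 (interpolated between r1=9 and r2=5 at t=0.394) (area = (24/2)·7.425²·sin(360°/24) = 171.21 mm²). Checking containment: the cross-section at z = 2.56 is a subset of the cross-section at z = 0.32.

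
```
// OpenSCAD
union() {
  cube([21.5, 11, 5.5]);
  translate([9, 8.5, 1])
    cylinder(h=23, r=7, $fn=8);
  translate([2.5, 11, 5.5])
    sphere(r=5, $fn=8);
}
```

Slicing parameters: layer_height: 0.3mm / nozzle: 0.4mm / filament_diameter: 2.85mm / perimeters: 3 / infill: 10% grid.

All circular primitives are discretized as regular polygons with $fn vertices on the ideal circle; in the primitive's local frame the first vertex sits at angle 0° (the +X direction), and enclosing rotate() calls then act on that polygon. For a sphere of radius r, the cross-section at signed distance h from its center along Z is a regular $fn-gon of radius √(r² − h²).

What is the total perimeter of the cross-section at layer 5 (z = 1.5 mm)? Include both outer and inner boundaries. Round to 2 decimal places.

At z = 1.5 mm: the cube (footprint 21.5×11) is included at this height (perimeter 65.00 mm); the r=7 cylinder at (9, 8.5) contributes a regular 8-gon of circumradius 7 (perimeter = 2·8·7.000·sin(180°/8) = 42.86 mm); the r=5 sphere at (2.5, 11) slices to a regular 8-gon of circumradius 3.000 (√(r²−h²) with h=4 from center) (perimeter = 2·8·3.000·sin(180°/8) = 18.37 mm); Taking the union: the regions partially overlap (shared area 117.59 mm²), so the edge portions inside another operand are dropped and the merged outline is re-measured after clipping — boundary = 69.82 mm. Overall, the cross-section is a single solid region. Total boundary length (outer) = 69.82 mm.

69.82 mm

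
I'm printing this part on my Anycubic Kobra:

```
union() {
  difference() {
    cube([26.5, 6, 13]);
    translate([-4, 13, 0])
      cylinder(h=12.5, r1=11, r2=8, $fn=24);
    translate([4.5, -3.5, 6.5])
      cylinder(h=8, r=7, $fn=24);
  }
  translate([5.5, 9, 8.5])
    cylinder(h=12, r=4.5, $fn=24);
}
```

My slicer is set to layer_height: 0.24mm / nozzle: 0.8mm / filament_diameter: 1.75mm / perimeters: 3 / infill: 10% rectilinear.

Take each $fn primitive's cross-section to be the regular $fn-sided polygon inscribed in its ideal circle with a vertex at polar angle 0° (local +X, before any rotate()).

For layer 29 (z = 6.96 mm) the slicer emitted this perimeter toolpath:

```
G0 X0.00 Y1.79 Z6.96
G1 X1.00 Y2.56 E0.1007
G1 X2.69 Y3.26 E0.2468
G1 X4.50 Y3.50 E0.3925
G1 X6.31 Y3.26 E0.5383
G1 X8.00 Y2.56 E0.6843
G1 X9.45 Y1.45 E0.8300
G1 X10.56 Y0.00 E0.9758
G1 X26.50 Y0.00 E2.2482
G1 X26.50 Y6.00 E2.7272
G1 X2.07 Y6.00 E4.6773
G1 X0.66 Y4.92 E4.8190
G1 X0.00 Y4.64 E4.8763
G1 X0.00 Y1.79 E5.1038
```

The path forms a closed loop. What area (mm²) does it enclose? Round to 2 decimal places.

129.48 mm²

Apply the shoelace formula to the sequence of (X, Y) vertices; enclosed area = 129.48 mm².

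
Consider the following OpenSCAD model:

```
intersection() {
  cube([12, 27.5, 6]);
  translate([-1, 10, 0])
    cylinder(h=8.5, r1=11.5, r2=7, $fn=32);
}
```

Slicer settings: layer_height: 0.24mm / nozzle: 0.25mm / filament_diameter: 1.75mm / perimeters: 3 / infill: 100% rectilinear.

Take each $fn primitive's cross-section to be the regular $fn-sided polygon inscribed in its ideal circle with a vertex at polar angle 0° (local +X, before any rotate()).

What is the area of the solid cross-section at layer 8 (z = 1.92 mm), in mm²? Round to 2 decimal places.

At z = 1.92 mm: the cube is present — its section is the full 12×27.5 rectangle (area 330.00 mm²); the cone at (-1, 10): at t=0.226 of its height the radius interpolates to r₁+(r₂−r₁)t = 10.484, giving a regular 32-gon of that circumradius (area = (32/2)·10.484²·sin(360°/32) = 343.06 mm²); After intersecting: the cone at (-1, 10) partially overlaps the 12×27.5 cube; clipping to the common part keeps 150.18 mm² — area = 150.18 mm². Overall, the cross-section is a single solid region. Net area = 150.18 mm².

150.18 mm²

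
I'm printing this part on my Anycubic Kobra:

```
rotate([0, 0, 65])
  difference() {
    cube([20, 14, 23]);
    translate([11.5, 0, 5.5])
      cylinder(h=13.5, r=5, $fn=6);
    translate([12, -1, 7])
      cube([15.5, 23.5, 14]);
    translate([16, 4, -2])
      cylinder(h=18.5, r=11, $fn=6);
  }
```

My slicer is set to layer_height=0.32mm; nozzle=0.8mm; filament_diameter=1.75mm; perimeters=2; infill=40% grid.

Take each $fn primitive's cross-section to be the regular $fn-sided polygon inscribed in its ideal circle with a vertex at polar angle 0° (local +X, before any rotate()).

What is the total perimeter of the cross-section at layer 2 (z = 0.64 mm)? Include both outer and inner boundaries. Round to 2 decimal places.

At z = 0.64 mm: the cube (footprint 20×14) is included at this height (perimeter 68.00 mm); the cylinder at (11.5, 0) is absent (z outside [5.5, 19]); the cube at (12, -1) is not intersected at this z (z outside [7, 21]); the cylinder at (16, 4): section is a regular 6-gon, circumradius r=11 (perimeter = 2·6·11.000·sin(180°/6) = 66.00 mm); Subtracting the remaining from the first: starting from the 20×14 cube, the r=11 cylinder at (16, 4) partially overlaps it — only the 172.08 mm² overlap (of its 314.37 mm²) is removed, clipping the outline — boundary = 66.90 mm; (rotated 65° about Z; rotation is an isometry so areas/perimeters/island counts are preserved). Overall, the cross-section is a single solid region. Total boundary length (outer) = 66.90 mm.

66.90 mm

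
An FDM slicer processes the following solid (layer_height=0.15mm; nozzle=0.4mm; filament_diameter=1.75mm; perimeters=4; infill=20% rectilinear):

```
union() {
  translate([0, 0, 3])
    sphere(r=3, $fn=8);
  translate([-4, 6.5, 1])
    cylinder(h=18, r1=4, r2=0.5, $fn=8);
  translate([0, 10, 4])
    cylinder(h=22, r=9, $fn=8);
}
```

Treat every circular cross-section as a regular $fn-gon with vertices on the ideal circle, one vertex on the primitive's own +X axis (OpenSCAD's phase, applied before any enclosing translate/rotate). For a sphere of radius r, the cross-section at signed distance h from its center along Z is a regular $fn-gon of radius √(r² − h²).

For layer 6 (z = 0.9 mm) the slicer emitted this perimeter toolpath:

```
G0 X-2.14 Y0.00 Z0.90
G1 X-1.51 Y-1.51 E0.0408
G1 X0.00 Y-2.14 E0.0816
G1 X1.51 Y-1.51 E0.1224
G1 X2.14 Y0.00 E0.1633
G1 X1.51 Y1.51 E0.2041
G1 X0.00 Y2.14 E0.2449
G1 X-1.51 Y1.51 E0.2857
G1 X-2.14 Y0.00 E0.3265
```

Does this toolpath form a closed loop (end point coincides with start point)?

yes

Start point (G0): (-2.14, 0.00). End point (last G1): the path returns to the start — closed.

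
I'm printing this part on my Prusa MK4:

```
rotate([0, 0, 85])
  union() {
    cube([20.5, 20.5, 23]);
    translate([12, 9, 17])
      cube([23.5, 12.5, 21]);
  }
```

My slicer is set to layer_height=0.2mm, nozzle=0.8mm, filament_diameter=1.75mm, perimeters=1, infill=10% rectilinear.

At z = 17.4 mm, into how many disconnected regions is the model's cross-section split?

At z = 17.4 mm: the cube (footprint 20.5×20.5) is included at this height; the cube at (12, 9) is present — its section is the full 23.5×12.5 rectangle; Combining (union): the regions partially overlap (shared area 97.75 mm²), so overlapping operands fuse into one piece — 1 connected region; (whole slice rotated 85° about Z — lengths, areas and connectivity unchanged). The result has 1 disconnected region.

1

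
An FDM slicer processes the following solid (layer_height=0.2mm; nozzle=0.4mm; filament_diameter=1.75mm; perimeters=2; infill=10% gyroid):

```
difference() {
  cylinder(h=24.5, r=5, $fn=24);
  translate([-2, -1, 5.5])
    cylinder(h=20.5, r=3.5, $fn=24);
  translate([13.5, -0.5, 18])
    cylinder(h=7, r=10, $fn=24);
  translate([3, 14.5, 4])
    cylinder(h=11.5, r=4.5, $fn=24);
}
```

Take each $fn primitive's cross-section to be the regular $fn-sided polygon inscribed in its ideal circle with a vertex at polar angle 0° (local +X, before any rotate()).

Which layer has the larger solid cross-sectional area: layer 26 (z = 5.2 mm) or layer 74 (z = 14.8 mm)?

layer 26 (z = 5.2 mm)

Layer 26 (z = 5.2): the cylinder: section is a regular 24-gon, circumradius r=5 (area = (24/2)·5.000²·sin(360°/24) = 77.65 mm²); the cylinder at (-2, -1) is absent (z outside [5.5, 26]); the cylinder at (13.5, -0.5) is not intersected at this z (z outside [18, 25]); the r=4.5 cylinder at (3, 14.5) contributes a regular 24-gon of circumradius 4.5 (area = (24/2)·4.500²·sin(360°/24) = 62.89 mm²); Subtracting the remaining from the first: starting from the r=5 cylinder (77.65 mm²), the r=4.5 cylinder at (3, 14.5) misses the remaining region (no effect) — area = 77.65 mm². So its area = 77.65 mm². Layer 74 (z = 14.8): the r=5 cylinder contributes a regular 24-gon of circumradius 5 (area = (24/2)·5.000²·sin(360°/24) = 77.65 mm²); the cylinder at (-2, -1): section is a regular 24-gon, circumradius r=3.5 (area = (24/2)·3.500²·sin(360°/24) = 38.05 mm²); the cylinder at (13.5, -0.5) is not intersected at this z (z outside [18, 25]); the r=4.5 cylinder at (3, 14.5) contributes a regular 24-gon of circumradius 4.5 (area = (24/2)·4.500²·sin(360°/24) = 62.89 mm²); After the difference (first − rest): starting from the r=5 cylinder (77.65 mm²), the r=3.5 cylinder at (-2, -1) partially overlaps it — only the 34.65 mm² overlap (of its 38.05 mm²) is removed, clipping the outline; the r=4.5 cylinder at (3, 14.5) misses the remaining region (no effect) — area = 42.99 mm². So its area = 42.99 mm². Layer 26 is larger (77.65 vs 42.99 mm²).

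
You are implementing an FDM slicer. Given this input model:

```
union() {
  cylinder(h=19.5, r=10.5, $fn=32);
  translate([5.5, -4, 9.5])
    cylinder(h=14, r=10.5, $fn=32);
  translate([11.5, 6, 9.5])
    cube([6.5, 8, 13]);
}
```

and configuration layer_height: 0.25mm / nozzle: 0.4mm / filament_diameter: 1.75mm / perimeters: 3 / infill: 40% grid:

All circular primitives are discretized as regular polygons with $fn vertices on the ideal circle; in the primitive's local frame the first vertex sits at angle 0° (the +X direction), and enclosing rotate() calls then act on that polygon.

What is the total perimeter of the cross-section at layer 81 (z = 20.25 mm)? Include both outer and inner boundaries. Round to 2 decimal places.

At z = 20.25 mm: the cylinder is not intersected at this z (z outside [0, 19.5]); the r=10.5 cylinder at (5.5, -4) gives a regular 32-gon of circumradius 10.5 (constant along its height) (perimeter = 2·32·10.500·sin(180°/32) = 65.87 mm); the cube at (11.5, 6) is present — its section is the full 6.5×8 rectangle (perimeter 29.00 mm); Combining (union): the 2 present regions are separate (no shared area or edge), so areas and boundary lengths simply add and each stays a separate island — boundary = 94.87 mm. Overall, the cross-section has 2 separate islands. Total boundary length (outer) = 94.87 mm.

94.87 mm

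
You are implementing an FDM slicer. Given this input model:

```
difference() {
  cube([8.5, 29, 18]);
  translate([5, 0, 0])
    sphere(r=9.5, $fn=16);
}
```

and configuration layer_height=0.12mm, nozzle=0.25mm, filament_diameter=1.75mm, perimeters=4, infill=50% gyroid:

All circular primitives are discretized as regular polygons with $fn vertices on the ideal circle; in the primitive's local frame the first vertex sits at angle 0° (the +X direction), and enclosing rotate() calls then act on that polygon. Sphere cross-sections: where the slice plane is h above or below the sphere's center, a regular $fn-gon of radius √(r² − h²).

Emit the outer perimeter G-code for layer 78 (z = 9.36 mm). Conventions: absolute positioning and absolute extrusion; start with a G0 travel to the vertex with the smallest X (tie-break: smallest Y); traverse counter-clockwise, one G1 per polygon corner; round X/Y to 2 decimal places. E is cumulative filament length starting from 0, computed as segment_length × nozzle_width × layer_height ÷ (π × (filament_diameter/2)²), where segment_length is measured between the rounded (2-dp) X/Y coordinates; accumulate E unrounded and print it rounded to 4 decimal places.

G0 X0.00 Y0.00 Z9.36
G1 X3.38 Y0.00 E0.0422
G1 X3.50 Y0.62 E0.0500
G1 X3.85 Y1.15 E0.0580
G1 X4.38 Y1.50 E0.0659
G1 X5.00 Y1.62 E0.0738
G1 X5.62 Y1.50 E0.0816
G1 X6.15 Y1.15 E0.0896
G1 X6.50 Y0.62 E0.0975
G1 X6.62 Y0.00 E0.1054
G1 X8.50 Y0.00 E0.1288
G1 X8.50 Y29.00 E0.4905
G1 X0.00 Y29.00 E0.5965
G1 X0.00 Y0.00 E0.9582

At z = 9.36 mm: the cube (footprint 8.5×29) is included at this height; the sphere at (5, 0): section is a regular 16-gon, circumradius = √(r²−h²) = √(9.5²−9.36²) = 1.625; Taking the first minus the rest: starting from the 8.5×29 cube, the r=9.5 sphere at (5, 0) partially overlaps it — only the 4.04 mm² overlap (of its 8.08 mm²) is removed, clipping the outline — 1 connected region. The outline is a single polygon with 13 vertices. Extrusion per mm of travel: 0.25 × 0.12 / (π × 0.875²) = 0.012473. Accumulating E over each segment gives final E = 0.9582.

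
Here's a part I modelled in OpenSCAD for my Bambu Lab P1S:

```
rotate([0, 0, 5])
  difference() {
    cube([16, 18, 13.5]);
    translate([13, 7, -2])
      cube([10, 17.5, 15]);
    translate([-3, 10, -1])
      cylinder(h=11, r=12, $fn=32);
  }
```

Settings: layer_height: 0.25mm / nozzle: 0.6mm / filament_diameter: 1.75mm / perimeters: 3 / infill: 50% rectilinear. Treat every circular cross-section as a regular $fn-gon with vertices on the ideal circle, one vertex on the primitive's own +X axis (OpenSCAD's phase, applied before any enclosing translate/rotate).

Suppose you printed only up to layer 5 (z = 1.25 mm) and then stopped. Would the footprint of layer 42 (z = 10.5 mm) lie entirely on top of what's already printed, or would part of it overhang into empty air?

part overhangs

Compare the two slices. At z = 1.25: the cube is present — its section is the full 16×18 rectangle (area 288.00 mm²); the cube at (13, 7) is present — its section is the full 10×17.5 rectangle (area 175.00 mm²); the r=12 cylinder at (-3, 10) contributes a regular 32-gon of circumradius 12 (area = (32/2)·12.000²·sin(360°/32) = 449.49 mm²); After the difference (first − rest): starting from the 16×18 cube (288.00 mm²), the 10×17.5 cube at (13, 7) partially overlaps it — only the 33.00 mm² overlap (of its 175.00 mm²) is removed, clipping the outline; the r=12 cylinder at (-3, 10) partially overlaps it — only the 137.61 mm² overlap (of its 449.49 mm²) is removed, clipping the outline — area = 117.39 mm²; (rotated 5° about Z; rotation is an isometry so areas/perimeters/island counts are preserved). At z = 10.5: the 16×18 cube contributes its full rectangle (area 288.00 mm²); the cube at (13, 7) (footprint 10×17.5) is included at this height (area 175.00 mm²); the cylinder at (-3, 10) does not reach this height (z outside [-1, 10]); Subtracting the remaining from the first: starting from the 16×18 cube (288.00 mm²), the 10×17.5 cube at (13, 7) partially overlaps it — only the 33.00 mm² overlap (of its 175.00 mm²) is removed, clipping the outline — area = 255.00 mm²; (whole slice rotated 5° about Z — lengths, areas and connectivity unchanged). Checking containment: at z = 10.5 the cross-section extends beyond the z = 1.25 cross-section by about 137.61 mm².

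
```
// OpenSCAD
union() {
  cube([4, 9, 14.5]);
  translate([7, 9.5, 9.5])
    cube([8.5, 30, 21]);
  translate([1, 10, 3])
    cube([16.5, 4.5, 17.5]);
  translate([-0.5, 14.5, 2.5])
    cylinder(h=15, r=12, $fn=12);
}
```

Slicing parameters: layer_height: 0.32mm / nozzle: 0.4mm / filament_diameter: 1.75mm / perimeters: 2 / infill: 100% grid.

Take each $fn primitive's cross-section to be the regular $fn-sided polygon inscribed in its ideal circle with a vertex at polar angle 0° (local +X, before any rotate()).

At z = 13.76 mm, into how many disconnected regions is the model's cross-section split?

At z = 13.76 mm: the 4×9 cube contributes its full rectangle; the cube at (7, 9.5) (footprint 8.5×30) is included at this height; the 16.5×4.5 cube at (1, 10) contributes its full rectangle; the r=12 cylinder at (-0.5, 14.5) gives a regular 12-gon of circumradius 12 (constant along its height); Merging all regions: the regions partially overlap (shared area 134.08 mm²), so overlapping operands fuse into one piece — 1 connected region. The result has 1 disconnected region.

1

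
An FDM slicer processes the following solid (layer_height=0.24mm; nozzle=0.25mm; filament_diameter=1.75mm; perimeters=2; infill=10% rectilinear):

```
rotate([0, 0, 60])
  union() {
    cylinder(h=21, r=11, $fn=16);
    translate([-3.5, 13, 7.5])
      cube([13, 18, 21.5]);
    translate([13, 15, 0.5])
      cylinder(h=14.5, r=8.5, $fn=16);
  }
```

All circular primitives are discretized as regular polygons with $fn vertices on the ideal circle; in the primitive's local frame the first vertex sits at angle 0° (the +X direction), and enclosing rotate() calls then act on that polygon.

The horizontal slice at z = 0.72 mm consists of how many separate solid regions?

At z = 0.72 mm: the cylinder: section is a regular 16-gon, circumradius r=11; the cube at (-3.5, 13) is absent (z outside [7.5, 29]); the cylinder at (13, 15): section is a regular 16-gon, circumradius r=8.5; Combining (union): the 2 present regions are separate (no shared area or edge), so areas and boundary lengths simply add and each stays a separate island — 2 connected regions; (whole slice rotated 60° about Z — lengths, areas and connectivity unchanged). The result has 2 disconnected regions.

2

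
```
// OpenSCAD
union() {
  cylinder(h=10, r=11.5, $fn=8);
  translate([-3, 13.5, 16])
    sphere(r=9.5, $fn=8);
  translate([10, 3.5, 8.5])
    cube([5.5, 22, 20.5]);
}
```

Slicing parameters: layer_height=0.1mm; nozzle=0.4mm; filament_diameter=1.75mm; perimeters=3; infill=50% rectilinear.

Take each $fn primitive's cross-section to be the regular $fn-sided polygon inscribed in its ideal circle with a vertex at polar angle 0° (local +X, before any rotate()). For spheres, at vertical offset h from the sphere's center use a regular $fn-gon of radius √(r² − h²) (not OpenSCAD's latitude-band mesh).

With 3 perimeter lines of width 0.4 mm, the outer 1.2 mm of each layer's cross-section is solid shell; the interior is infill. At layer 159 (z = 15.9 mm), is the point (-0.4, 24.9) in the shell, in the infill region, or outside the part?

outside

At z = 15.9 mm: the cylinder is absent (z outside [0, 10]); the r=9.5 sphere at (-3, 13.5) contributes a regular 8-gon of circumradius √(9.5²−0.1²) = 9.499; the 5.5×22 cube at (10, 3.5) contributes its full rectangle; Taking the union: the 2 present regions are separate (no shared area or edge), so areas and boundary lengths simply add and each stays a separate island — 2 connected regions. Overall, the cross-section has 2 separate islands. The nearest boundary edge runs (-3.00, 23.00)→(3.72, 20.22); distance from the point to it = 2.75 mm. The point is not inside any of the regions above, so it lies outside the cross-section (2.75 mm from the nearest boundary).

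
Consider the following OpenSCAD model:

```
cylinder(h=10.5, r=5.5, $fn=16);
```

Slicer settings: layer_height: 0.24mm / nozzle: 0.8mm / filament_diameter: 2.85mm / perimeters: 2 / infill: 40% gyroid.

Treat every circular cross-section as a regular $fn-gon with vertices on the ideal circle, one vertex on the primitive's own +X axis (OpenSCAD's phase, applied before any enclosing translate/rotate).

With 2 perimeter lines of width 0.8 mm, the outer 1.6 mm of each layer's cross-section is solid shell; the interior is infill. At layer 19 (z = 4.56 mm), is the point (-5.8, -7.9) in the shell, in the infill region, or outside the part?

outside

At z = 4.56 mm: the cylinder: section is a regular 16-gon, circumradius r=5.5. Overall, the cross-section is a single solid region. The nearest boundary edge runs (-3.89, -3.89)→(-2.10, -5.08); distance from the point to it = 4.40 mm. The point is not inside any of the regions above, so it lies outside the cross-section (4.40 mm from the nearest boundary).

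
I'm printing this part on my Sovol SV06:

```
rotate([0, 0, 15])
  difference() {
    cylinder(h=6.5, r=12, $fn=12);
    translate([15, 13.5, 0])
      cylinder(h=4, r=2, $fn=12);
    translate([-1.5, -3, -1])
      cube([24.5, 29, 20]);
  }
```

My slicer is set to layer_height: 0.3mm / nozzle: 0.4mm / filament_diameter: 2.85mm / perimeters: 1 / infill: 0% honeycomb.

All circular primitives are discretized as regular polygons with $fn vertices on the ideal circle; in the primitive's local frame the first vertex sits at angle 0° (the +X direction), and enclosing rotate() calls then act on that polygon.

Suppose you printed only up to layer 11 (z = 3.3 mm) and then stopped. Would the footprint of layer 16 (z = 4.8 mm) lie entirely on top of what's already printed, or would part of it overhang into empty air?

Compare the two slices. At z = 3.3: the r=12 cylinder contributes a regular 12-gon of circumradius 12 (area = (12/2)·12.000²·sin(360°/12) = 432.00 mm²); the r=2 cylinder at (15, 13.5) gives a regular 12-gon of circumradius 2 (constant along its height) (area = (12/2)·2.000²·sin(360°/12) = 12.00 mm²); the cube at (-1.5, -3) is present — its section is the full 24.5×29 rectangle (area 710.50 mm²); After the difference (first − rest): starting from the r=12 cylinder (432.00 mm²), the r=2 cylinder at (15, 13.5) misses the remaining region (no effect); the 24.5×29 cube at (-1.5, -3) partially overlaps it — only the 164.99 mm² overlap (of its 710.50 mm²) is removed, clipping the outline — area = 267.01 mm²; (whole slice rotated 15° about Z — lengths, areas and connectivity unchanged). At z = 4.8: the r=12 cylinder contributes a regular 12-gon of circumradius 12 (area = (12/2)·12.000²·sin(360°/12) = 432.00 mm²); the cylinder at (15, 13.5) does not reach this height (z outside [0, 4]); the cube at (-1.5, -3) is present — its section is the full 24.5×29 rectangle (area 710.50 mm²); Subtracting the remaining from the first: starting from the r=12 cylinder (432.00 mm²), the 24.5×29 cube at (-1.5, -3) partially overlaps it — only the 164.99 mm² overlap (of its 710.50 mm²) is removed, clipping the outline — area = 267.01 mm²; (whole slice rotated 15° about Z — lengths, areas and connectivity unchanged). Checking containment: the cross-section at z = 4.8 is a subset of the cross-section at z = 3.3.

entirely on top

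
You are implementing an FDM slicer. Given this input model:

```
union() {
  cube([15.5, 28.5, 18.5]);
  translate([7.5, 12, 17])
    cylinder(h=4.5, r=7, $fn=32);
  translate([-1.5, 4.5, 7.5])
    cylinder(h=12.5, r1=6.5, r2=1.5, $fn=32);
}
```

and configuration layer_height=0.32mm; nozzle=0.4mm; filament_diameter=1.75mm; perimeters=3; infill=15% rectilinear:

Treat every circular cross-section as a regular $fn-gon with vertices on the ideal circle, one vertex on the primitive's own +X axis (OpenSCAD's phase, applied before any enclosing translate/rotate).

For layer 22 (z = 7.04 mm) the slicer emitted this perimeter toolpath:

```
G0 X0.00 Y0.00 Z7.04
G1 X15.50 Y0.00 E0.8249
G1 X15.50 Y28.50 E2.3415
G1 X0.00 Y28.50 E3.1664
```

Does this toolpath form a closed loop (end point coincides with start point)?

no

Start point (G0): (0.00, 0.00). End point (last G1): the path does not return to the start — open.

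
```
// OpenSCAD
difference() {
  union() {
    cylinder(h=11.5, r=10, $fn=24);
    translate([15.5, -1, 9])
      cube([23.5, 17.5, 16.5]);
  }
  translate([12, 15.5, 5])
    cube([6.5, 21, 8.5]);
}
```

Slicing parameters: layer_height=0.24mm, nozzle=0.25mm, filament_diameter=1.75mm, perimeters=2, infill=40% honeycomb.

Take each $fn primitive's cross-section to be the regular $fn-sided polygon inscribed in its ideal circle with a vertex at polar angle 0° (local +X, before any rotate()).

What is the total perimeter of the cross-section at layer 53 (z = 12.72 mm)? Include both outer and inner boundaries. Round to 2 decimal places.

82.00 mm

At z = 12.72 mm: the cylinder does not reach this height (z outside [0, 11.5]); the cube at (15.5, -1) is present — its section is the full 23.5×17.5 rectangle (perimeter 82.00 mm); Taking the union: only the 23.5×17.5 cube at (15.5, -1) is present, so the union is just that shape — boundary = 82.00 mm; the cube at (12, 15.5) is present — its section is the full 6.5×21 rectangle (perimeter 55.00 mm); After the difference (first − rest): starting from that combined region, the 6.5×21 cube at (12, 15.5) partially overlaps it — only the 3.00 mm² overlap (of its 136.50 mm²) is removed, clipping the outline — boundary = 82.00 mm. Overall, the cross-section is a single solid region. Total boundary length (outer) = 82.00 mm.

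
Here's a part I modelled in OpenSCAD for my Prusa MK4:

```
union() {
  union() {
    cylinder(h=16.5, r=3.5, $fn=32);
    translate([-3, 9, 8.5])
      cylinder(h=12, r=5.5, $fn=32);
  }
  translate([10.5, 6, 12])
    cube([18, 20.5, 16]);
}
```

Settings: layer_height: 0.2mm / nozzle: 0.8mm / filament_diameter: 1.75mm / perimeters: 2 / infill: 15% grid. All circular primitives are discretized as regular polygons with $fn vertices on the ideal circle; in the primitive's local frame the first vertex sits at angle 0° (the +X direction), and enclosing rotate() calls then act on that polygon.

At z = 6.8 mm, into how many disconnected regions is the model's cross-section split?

At z = 6.8 mm: the r=3.5 cylinder gives a regular 32-gon of circumradius 3.5 (constant along its height); the cylinder at (-3, 9) is not intersected at this z (z outside [8.5, 20.5]); Merging all regions: only the r=3.5 cylinder is present, so the union is just that shape — 1 connected region; the cube at (10.5, 6) is absent (z outside [12, 28]); Combining (union): only the result so far is present, so the union is just that shape — 1 connected region. The result has 1 disconnected region.

1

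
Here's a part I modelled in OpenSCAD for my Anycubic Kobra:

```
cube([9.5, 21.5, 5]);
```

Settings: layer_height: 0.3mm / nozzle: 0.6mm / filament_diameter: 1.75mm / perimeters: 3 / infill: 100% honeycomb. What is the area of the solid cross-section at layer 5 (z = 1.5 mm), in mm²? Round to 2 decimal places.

At z = 1.5 mm: the 9.5×21.5 cube contributes its full rectangle (area 204.25 mm²). Overall, the cross-section is a single solid region. Net area = 204.25 mm².

204.25 mm²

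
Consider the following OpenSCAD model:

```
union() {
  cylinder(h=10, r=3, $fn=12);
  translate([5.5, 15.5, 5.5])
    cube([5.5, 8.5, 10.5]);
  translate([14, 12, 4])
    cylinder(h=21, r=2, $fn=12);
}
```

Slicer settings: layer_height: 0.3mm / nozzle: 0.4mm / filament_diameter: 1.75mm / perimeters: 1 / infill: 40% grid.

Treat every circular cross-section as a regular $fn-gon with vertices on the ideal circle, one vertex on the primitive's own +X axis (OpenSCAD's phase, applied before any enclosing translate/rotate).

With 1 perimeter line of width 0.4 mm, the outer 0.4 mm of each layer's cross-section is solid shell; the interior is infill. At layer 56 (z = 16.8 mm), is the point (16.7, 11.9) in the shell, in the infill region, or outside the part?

At z = 16.8 mm: the cylinder is absent (z outside [0, 10]); the cube at (5.5, 15.5) does not reach this height (z outside [5.5, 16]); the r=2 cylinder at (14, 12) gives a regular 12-gon of circumradius 2 (constant along its height); Taking the union: only the r=2 cylinder at (14, 12) is present, so the union is just that shape — 1 connected region. Overall, the cross-section is a single solid region. The nearest boundary edge runs (16.00, 12.00)→(15.73, 13.00); distance from the point to it = 0.71 mm. The point is not inside any of the regions above, so it lies outside the cross-section (0.71 mm from the nearest boundary).

outside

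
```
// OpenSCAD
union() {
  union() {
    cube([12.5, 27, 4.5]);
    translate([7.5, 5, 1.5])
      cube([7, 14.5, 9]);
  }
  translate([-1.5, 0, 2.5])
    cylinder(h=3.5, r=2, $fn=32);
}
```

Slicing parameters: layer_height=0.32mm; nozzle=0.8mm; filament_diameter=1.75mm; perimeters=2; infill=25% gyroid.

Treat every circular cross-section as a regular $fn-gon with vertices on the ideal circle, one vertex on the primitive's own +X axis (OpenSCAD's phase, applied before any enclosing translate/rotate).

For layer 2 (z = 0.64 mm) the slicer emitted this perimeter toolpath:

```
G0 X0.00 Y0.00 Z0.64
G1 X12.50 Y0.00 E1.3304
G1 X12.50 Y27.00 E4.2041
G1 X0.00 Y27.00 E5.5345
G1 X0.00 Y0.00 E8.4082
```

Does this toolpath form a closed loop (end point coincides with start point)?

Start point (G0): (0.00, 0.00). End point (last G1): the path returns to the start — closed.

yes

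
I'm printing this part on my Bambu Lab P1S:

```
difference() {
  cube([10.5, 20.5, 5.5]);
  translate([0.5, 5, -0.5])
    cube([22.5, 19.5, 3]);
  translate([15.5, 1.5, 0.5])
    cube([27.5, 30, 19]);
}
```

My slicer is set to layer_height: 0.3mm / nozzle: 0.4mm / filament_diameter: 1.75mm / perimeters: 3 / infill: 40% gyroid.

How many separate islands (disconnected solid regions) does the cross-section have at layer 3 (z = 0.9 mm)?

1

At z = 0.9 mm: the 10.5×20.5 cube contributes its full rectangle; the 22.5×19.5 cube at (0.5, 5) contributes its full rectangle; the 27.5×30 cube at (15.5, 1.5) contributes its full rectangle; After the difference (first − rest): starting from the 10.5×20.5 cube, the 22.5×19.5 cube at (0.5, 5) partially overlaps it — only the 155.00 mm² overlap (of its 438.75 mm²) is removed, clipping the outline; the 27.5×30 cube at (15.5, 1.5) misses the remaining region (no effect) — 1 connected region. Overall, the cross-section is a single solid region. Island count = 1.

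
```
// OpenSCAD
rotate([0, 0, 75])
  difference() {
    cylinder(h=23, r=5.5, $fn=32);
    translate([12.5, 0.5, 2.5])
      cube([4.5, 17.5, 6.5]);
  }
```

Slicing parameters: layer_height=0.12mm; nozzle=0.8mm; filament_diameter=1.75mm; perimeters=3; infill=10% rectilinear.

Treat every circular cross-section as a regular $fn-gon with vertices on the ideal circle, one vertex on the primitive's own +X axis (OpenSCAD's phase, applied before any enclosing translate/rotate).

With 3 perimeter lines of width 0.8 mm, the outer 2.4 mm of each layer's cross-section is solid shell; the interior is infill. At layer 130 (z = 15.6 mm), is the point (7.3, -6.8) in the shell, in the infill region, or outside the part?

outside

At z = 15.6 mm: the cylinder: section is a regular 32-gon, circumradius r=5.5; the cube at (12.5, 0.5) does not reach this height (z outside [2.5, 9]); Taking the first minus the rest: none of the subtracted shapes is present at this height, so the r=5.5 cylinder is unchanged — 1 connected region; (whole slice rotated 75° about Z — lengths, areas and connectivity unchanged). Overall, the cross-section is a single solid region. Undo the 75° rotation: the query point maps to (-4.679, -8.811) in the un-rotated model frame. The nearest boundary edge runs (-3.06, -4.57)→(-2.10, -5.08); distance from the point to it = 4.50 mm. The point is not inside any of the regions above, so it lies outside the cross-section (4.50 mm from the nearest boundary).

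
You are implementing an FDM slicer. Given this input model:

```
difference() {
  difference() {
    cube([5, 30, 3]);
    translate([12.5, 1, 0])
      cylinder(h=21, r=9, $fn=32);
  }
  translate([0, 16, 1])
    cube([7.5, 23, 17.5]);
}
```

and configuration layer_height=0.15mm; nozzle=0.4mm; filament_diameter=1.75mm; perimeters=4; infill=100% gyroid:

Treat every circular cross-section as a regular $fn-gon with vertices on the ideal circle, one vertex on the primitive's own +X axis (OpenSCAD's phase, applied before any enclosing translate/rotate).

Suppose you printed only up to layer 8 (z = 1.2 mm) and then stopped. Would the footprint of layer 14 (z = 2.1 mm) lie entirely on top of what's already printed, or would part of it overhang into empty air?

Compare the two slices. At z = 1.2: the cube (footprint 5×30) is included at this height (area 150.00 mm²); the cylinder at (12.5, 1): section is a regular 32-gon, circumradius r=9 (area = (32/2)·9.000²·sin(360°/32) = 252.84 mm²); After the difference (first − rest): starting from the 5×30 cube (150.00 mm²), the r=9 cylinder at (12.5, 1) partially overlaps it — only the 6.36 mm² overlap (of its 252.84 mm²) is removed, clipping the outline — area = 143.64 mm²; the cube at (0, 16) (footprint 7.5×23) is included at this height (area 172.50 mm²); Subtracting the remaining from the first: starting from that combined region (143.64 mm²), the 7.5×23 cube at (0, 16) partially overlaps it — only the 70.00 mm² overlap (of its 172.50 mm²) is removed, clipping the outline — area = 73.64 mm². At z = 2.1: the cube (footprint 5×30) is included at this height (area 150.00 mm²); the r=9 cylinder at (12.5, 1) gives a regular 32-gon of circumradius 9 (constant along its height) (area = (32/2)·9.000²·sin(360°/32) = 252.84 mm²); After the difference (first − rest): starting from the 5×30 cube (150.00 mm²), the r=9 cylinder at (12.5, 1) partially overlaps it — only the 6.36 mm² overlap (of its 252.84 mm²) is removed, clipping the outline — area = 143.64 mm²; the cube at (0, 16) (footprint 7.5×23) is included at this height (area 172.50 mm²); After the difference (first − rest): starting from the result so far (143.64 mm²), the 7.5×23 cube at (0, 16) partially overlaps it — only the 70.00 mm² overlap (of its 172.50 mm²) is removed, clipping the outline — area = 73.64 mm². Checking containment: the cross-section at z = 2.1 is a subset of the cross-section at z = 1.2.

entirely on top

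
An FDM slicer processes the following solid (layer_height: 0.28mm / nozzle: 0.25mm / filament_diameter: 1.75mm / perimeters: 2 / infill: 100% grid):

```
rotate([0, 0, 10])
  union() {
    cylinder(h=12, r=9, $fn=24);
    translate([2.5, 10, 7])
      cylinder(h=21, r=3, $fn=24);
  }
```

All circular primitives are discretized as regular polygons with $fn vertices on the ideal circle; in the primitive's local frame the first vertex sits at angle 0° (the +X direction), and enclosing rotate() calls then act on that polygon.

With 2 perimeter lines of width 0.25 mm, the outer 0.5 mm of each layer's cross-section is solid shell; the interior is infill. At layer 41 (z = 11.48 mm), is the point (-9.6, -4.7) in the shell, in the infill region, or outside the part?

At z = 11.48 mm: the r=9 cylinder contributes a regular 24-gon of circumradius 9; the r=3 cylinder at (2.5, 10) contributes a regular 24-gon of circumradius 3; Taking the union: the regions partially overlap (shared area 5.54 mm²), so overlapping operands fuse into one piece — 1 connected region; (rotated 10° about Z; rotation is an isometry so areas/perimeters/island counts are preserved). Overall, the cross-section is a single solid region. Undo the 10° rotation: the query point maps to (-10.270, -2.962) in the un-rotated model frame. The nearest boundary edge runs (-7.79, -4.50)→(-8.69, -2.33); distance from the point to it = 1.70 mm. The point is not inside any of the regions above, so it lies outside the cross-section (1.70 mm from the nearest boundary).

outside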